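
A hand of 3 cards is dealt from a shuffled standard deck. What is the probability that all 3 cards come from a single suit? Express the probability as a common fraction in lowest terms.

There are C(52,3) = 22100 possible 3-card hands.
Hands of one suit: 4 suits × C(13,3) = 4·286 = 1144.
Probability = 1144/22100 = 22/425.

22/425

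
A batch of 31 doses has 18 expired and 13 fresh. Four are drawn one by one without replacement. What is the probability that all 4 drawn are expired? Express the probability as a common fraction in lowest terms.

Multiply the conditional probabilities at each draw: 18/31 · 17/30 · 16/29 · 15/28 = 73440/755160 = 612/6293.

612/6293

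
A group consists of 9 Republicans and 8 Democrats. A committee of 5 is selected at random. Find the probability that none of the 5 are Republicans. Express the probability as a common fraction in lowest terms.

There are C(17,5) = 6188 possible selections.
Selections with no Republicans (all Democrats): C(8,5) = 56.
Probability = 56/6188 = 2/221.

2/221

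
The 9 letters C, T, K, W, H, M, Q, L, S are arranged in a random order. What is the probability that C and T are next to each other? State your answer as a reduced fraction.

2/9

There are 9! = 362880 arrangements.
Treat C and T as a block: 8! arrangements of the blocks × 2 orders within the block = 2·40320 = 80640.
Probability = 80640/362880 = 2/9.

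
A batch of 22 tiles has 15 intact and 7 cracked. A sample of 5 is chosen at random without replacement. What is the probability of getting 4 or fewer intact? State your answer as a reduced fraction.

101/114

There are C(22,5) = 26334 ways to choose the 5.
The complement is exactly 5 intact: C(15,5)·C(7,0) = 3003.
Probability = 1 − 3003/26334 = 23331/26334 = 101/114.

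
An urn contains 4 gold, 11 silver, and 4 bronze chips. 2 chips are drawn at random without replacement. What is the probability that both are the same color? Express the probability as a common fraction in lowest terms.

67/171

There are C(19,2) = 171 ways to draw 2 chips.
All same color: C(4,2) + C(11,2) + C(4,2) = 6 + 55 + 6 = 67.
Probability = 67/171.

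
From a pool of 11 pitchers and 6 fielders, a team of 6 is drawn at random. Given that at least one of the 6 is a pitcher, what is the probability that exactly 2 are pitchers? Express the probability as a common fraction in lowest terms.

Work in counts. Selections with at least one pitcher: C(17,6) − C(6,6) = 12376 − 1 = 12375.
Of those, selections where exactly 2 are pitchers: C(11,2)·C(6,4) = 55·15 = 825.
Conditional probability = 825/12375 = 1/15.

1/15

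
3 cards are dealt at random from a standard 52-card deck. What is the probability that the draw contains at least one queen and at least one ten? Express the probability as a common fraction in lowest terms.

188/5525

There are C(52,3) = 22100 possible draws.
By inclusion-exclusion on the complements, draws missing all queens or all tens: C(48,3) + C(48,3) − C(44,3) = 17296 + 17296 − 13244 = 21348.
So draws with at least one of each: 22100 − 21348 = 752, probability 752/22100 = 188/5525.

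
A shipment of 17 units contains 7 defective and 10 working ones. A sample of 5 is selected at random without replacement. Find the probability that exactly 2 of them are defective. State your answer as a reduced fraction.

90/221

Total number of selections: C(17,5) = 6188.
Selections with exactly 2 defective: choose 2 of the 7 defective and 3 of the 10 working, C(7,2)·C(10,3) = 21·120 = 2520.
Probability = 2520/6188 = 90/221.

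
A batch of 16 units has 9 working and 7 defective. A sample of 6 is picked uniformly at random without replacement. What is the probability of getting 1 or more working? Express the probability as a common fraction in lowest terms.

There are C(16,6) = 8008 ways to choose the 6.
Favorable selections (1 or more working): C(9,1)·C(7,5) + C(9,2)·C(7,4) + C(9,3)·C(7,3) + C(9,4)·C(7,2) + C(9,5)·C(7,1) + C(9,6)·C(7,0) = 189 + 1260 + 2940 + 2646 + 882 + 84 = 8001.
Probability = 8001/8008 = 1143/1144.

1143/1144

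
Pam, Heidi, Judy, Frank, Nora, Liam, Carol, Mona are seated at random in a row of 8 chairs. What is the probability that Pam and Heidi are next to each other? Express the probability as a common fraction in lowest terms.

1/4

There are 8! = 40320 arrangements.
Treat Pam and Heidi as a block: 7! arrangements of the blocks × 2 orders within the block = 2·5040 = 10080.
Probability = 10080/40320 = 1/4.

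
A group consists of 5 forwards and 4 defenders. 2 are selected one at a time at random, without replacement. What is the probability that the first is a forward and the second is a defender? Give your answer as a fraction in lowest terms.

Multiply the conditional probabilities at each draw: 5/9 · 4/8 = 20/72 = 5/18.

5/18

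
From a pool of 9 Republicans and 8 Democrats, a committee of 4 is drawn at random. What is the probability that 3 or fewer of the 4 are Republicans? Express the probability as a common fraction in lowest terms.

Total selections: C(17,4) = 2380.
The complement is exactly 4 Republicans: C(9,4)·C(8,0) = 126.
Probability = 1 − 126/2380 = 2254/2380 = 161/170.

161/170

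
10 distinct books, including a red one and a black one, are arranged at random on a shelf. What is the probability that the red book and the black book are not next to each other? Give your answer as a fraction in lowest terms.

4/5

There are 10! = 3628800 arrangements.
Arrangements with the red book and the black book adjacent: 2·9! = 725760.
So not adjacent: 3628800 − 725760 = 2903040, probability 2903040/3628800 = 4/5.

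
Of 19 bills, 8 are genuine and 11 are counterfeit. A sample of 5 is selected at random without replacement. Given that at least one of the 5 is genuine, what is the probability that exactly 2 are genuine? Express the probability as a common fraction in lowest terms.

Work in counts. Selections with at least one genuine: C(19,5) − C(11,5) = 11628 − 462 = 11166.
Of those, selections where exactly 2 are genuine: C(8,2)·C(11,3) = 28·165 = 4620.
Conditional probability = 4620/11166 = 770/1861.

770/1861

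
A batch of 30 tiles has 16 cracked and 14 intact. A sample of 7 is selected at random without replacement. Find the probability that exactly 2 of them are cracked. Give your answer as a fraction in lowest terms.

Total number of selections: C(30,7) = 2035800.
Selections with exactly 2 cracked: choose 2 of the 16 cracked and 5 of the 14 intact, C(16,2)·C(14,5) = 120·2002 = 240240.
Probability = 240240/2035800 = 154/1305.

154/1305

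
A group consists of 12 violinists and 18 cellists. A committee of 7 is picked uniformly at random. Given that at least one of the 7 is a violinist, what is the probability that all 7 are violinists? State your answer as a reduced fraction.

11/27833

Work in counts. Selections with at least one violinist: C(30,7) − C(18,7) = 2035800 − 31824 = 2003976.
Of those, selections where all 7 are violinists: C(12,7) = 792.
Conditional probability = 792/2003976 = 11/27833.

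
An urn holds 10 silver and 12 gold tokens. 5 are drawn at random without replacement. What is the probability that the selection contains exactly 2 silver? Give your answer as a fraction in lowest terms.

There are C(22,5) = 26334 ways to choose 5 from 22.
Selections with exactly 2 silver: choose 2 of the 10 silver and 3 of the 12 gold, C(10,2)·C(12,3) = 45·220 = 9900.
Probability = 9900/26334 = 50/133.

50/133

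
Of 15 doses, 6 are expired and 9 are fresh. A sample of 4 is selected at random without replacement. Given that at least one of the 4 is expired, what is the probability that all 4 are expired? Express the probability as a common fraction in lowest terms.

Work in counts. Selections with at least one expired: C(15,4) − C(9,4) = 1365 − 126 = 1239.
Of those, selections where all 4 are expired: C(6,4) = 15.
Conditional probability = 15/1239 = 5/413.

5/413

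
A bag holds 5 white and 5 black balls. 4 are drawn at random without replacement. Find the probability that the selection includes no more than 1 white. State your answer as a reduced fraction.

11/42

There are C(10,4) = 210 ways to choose the 4.
Favorable selections (no more than 1 white): C(5,0)·C(5,4) + C(5,1)·C(5,3) = 5 + 50 = 55.
Probability = 55/210 = 11/42.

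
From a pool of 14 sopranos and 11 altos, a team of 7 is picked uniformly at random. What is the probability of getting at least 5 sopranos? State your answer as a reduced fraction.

533/1748

There are C(25,7) = 480700 ways to choose the 7.
Favorable selections (at least 5 sopranos): C(14,5)·C(11,2) + C(14,6)·C(11,1) + C(14,7)·C(11,0) = 110110 + 33033 + 3432 = 146575.
Probability = 146575/480700 = 533/1748.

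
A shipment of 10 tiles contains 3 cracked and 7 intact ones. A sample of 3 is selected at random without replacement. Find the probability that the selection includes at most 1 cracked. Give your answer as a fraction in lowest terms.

49/60

Total selections: C(10,3) = 120.
Favorable selections (at most 1 cracked): C(3,0)·C(7,3) + C(3,1)·C(7,2) = 35 + 63 = 98.
Probability = 98/120 = 49/60.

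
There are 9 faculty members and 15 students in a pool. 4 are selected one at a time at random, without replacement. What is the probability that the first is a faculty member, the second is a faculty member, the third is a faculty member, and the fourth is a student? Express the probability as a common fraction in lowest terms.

Multiply the conditional probabilities at each draw: 9/24 · 8/23 · 7/22 · 15/21 = 7560/255024 = 15/506.

15/506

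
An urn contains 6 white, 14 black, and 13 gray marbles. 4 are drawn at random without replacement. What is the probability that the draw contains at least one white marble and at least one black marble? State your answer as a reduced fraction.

There are C(33,4) = 40920 possible draws.
By inclusion-exclusion on the complements, draws missing all white or all black: C(27,4) + C(19,4) − C(13,4) = 17550 + 3876 − 715 = 20711.
So draws with at least one of each: 40920 − 20711 = 20209, probability 20209/40920.

20209/40920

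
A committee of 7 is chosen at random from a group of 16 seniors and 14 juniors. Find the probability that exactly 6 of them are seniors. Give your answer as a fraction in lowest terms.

1078/19575

Total number of selections: C(30,7) = 2035800.
Selections with exactly 6 seniors: choose 6 of the 16 seniors and 1 of the 14 juniors, C(16,6)·C(14,1) = 8008·14 = 112112.
Probability = 112112/2035800 = 1078/19575.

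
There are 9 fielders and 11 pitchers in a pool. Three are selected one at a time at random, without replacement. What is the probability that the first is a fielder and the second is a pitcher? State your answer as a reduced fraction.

Multiply the conditional probabilities at each draw: 9/20 · 11/19 = 99/380.

99/380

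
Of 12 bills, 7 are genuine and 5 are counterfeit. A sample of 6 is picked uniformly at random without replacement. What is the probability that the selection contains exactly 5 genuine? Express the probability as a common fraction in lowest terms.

5/44

The sample space is all 6-subsets of the 12: C(12,6) = 924.
Selections with exactly 5 genuine: choose 5 of the 7 genuine and 1 of the 5 counterfeit, C(7,5)·C(5,1) = 21·5 = 105.
Probability = 105/924 = 5/44.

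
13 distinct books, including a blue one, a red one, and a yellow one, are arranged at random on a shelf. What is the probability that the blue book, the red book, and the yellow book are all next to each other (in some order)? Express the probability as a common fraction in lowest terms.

1/26

There are 13! = 6227020800 arrangements.
Treat the three as one block: 11! placements × 3! orders within the block = 39916800·6 = 239500800.
Probability = 239500800/6227020800 = 1/26.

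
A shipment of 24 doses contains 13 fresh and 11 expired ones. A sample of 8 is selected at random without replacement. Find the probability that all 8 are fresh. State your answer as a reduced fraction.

13/7429

There are C(24,8) = 735471 possible selections.
Selections with all fresh: C(13,8) = 1287.
Probability = 1287/735471 = 13/7429.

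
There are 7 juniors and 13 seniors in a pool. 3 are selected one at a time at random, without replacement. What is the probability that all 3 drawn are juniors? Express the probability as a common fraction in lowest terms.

7/228

Multiply the conditional probabilities at each draw: 7/20 · 6/19 · 5/18 = 210/6840 = 7/228.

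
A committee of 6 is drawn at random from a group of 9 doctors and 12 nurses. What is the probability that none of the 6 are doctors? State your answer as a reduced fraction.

There are C(21,6) = 54264 possible selections.
Selections with no doctors (all nurses): C(12,6) = 924.
Probability = 924/54264 = 11/646.

11/646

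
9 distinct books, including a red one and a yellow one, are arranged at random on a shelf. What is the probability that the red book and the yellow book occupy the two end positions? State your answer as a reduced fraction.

There are 9! = 362880 arrangements.
Place the red book and the yellow book at the ends in 2 ways, arrange the remaining 7 in 7! = 5040 ways: 2·5040 = 10080.
Probability = 10080/362880 = 1/36.

1/36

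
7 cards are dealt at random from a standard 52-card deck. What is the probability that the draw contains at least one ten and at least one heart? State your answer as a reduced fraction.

53122231/133784560

There are C(52,7) = 133784560 possible draws.
By inclusion-exclusion on the complements, draws missing all tens or all hearts: C(48,7) + C(39,7) − C(36,7) = 73629072 + 15380937 − 8347680 = 80662329.
So draws with at least one of each: 133784560 − 80662329 = 53122231, probability 53122231/133784560.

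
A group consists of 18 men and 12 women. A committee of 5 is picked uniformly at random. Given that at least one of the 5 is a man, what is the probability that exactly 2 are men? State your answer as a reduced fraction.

1870/7873

Work in counts. Selections with at least one man: C(30,5) − C(12,5) = 142506 − 792 = 141714.
Of those, selections where exactly 2 are men: C(18,2)·C(12,3) = 153·220 = 33660.
Conditional probability = 33660/141714 = 1870/7873.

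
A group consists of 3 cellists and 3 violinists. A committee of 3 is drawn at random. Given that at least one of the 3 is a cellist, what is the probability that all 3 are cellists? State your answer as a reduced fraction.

Work in counts. Selections with at least one cellist: C(6,3) − C(3,3) = 20 − 1 = 19.
Of those, selections where all 3 are cellists: C(3,3) = 1.
Conditional probability = 1/19.

1/19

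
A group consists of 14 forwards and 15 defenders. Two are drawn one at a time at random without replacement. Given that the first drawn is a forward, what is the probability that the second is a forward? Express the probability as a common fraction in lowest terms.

After removing one forward, 28 remain: 13 forwards and 15 defenders.
So the probability the next is a forward is 13/28.

13/28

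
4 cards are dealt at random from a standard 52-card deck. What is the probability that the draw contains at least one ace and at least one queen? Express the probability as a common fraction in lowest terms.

1332/20825

There are C(52,4) = 270725 possible draws.
By inclusion-exclusion on the complements, draws missing all aces or all queens: C(48,4) + C(48,4) − C(44,4) = 194580 + 194580 − 135751 = 253409.
So draws with at least one of each: 270725 − 253409 = 17316, probability 17316/270725 = 1332/20825.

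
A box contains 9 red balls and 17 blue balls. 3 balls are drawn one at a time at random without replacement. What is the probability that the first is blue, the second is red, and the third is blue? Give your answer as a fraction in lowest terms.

Multiply the conditional probabilities at each draw: 17/26 · 9/25 · 16/24 = 2448/15600 = 51/325.

51/325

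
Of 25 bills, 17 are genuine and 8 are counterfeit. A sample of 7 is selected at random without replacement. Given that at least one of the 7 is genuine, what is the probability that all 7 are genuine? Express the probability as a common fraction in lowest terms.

286/7069

Work in counts. Selections with at least one genuine: C(25,7) − C(8,7) = 480700 − 8 = 480692.
Of those, selections where all 7 are genuine: C(17,7) = 19448.
Conditional probability = 19448/480692 = 286/7069.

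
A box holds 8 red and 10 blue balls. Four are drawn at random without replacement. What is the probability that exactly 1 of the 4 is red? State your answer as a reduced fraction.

Total number of selections: C(18,4) = 3060.
Selections with exactly 1 red: choose 1 of the 8 red and 3 of the 10 blue, C(8,1)·C(10,3) = 8·120 = 960.
Probability = 960/3060 = 16/51.

16/51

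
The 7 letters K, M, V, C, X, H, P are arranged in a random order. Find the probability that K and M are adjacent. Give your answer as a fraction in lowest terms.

2/7

There are 7! = 5040 arrangements.
Treat K and M as a block: 6! arrangements of the blocks × 2 orders within the block = 2·720 = 1440.
Probability = 1440/5040 = 2/7.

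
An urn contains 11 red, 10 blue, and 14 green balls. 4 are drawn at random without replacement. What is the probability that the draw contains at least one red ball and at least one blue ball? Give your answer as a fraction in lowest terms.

547/952

There are C(35,4) = 52360 possible draws.
By inclusion-exclusion on the complements, draws missing all red or all blue: C(24,4) + C(25,4) − C(14,4) = 10626 + 12650 − 1001 = 22275.
So draws with at least one of each: 52360 − 22275 = 30085, probability 30085/52360 = 547/952.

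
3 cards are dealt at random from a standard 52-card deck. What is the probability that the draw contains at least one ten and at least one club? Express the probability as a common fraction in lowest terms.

33/260

There are C(52,3) = 22100 possible draws.
By inclusion-exclusion on the complements, draws missing all tens or all clubs: C(48,3) + C(39,3) − C(36,3) = 17296 + 9139 − 7140 = 19295.
So draws with at least one of each: 22100 − 19295 = 2805, probability 2805/22100 = 33/260.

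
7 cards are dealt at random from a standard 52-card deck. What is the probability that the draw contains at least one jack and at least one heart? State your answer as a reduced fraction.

53122231/133784560

There are C(52,7) = 133784560 possible draws.
By inclusion-exclusion on the complements, draws missing all jacks or all hearts: C(48,7) + C(39,7) − C(36,7) = 73629072 + 15380937 − 8347680 = 80662329.
So draws with at least one of each: 133784560 − 80662329 = 53122231, probability 53122231/133784560.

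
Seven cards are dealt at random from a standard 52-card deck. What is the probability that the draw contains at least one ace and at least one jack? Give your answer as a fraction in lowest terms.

There are C(52,7) = 133784560 possible draws.
By inclusion-exclusion on the complements, draws missing all aces or all jacks: C(48,7) + C(48,7) − C(44,7) = 73629072 + 73629072 − 38320568 = 108937576.
So draws with at least one of each: 133784560 − 108937576 = 24846984, probability 24846984/133784560 = 3105873/16723070.

3105873/16723070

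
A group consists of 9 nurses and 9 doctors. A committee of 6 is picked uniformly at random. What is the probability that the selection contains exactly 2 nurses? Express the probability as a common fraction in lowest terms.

54/221

There are C(18,6) = 18564 ways to choose 6 from 18.
Selections with exactly 2 nurses: choose 2 of the 9 nurses and 4 of the 9 doctors, C(9,2)·C(9,4) = 36·126 = 4536.
Probability = 4536/18564 = 54/221.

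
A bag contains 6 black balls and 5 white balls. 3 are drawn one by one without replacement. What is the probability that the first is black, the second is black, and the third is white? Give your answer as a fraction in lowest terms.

5/33

Multiply the conditional probabilities at each draw: 6/11 · 5/10 · 5/9 = 150/990 = 5/33.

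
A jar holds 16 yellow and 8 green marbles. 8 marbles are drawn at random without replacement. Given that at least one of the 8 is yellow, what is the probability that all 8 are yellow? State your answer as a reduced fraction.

1287/73547

Work in counts. Selections with at least one yellow: C(24,8) − C(8,8) = 735471 − 1 = 735470.
Of those, selections where all 8 are yellow: C(16,8) = 12870.
Conditional probability = 12870/735470 = 1287/73547.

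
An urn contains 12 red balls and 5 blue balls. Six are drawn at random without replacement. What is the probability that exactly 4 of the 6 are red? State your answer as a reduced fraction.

2475/6188

The sample space is all 6-subsets of the 17: C(17,6) = 12376.
Selections with exactly 4 red: choose 4 of the 12 red and 2 of the 5 blue, C(12,4)·C(5,2) = 495·10 = 4950.
Probability = 4950/12376 = 2475/6188.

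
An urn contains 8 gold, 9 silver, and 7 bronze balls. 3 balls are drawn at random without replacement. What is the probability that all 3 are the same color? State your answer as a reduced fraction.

175/2024

There are C(24,3) = 2024 ways to draw 3 balls.
All same color: C(8,3) + C(9,3) + C(7,3) = 56 + 84 + 35 = 175.
Probability = 175/2024.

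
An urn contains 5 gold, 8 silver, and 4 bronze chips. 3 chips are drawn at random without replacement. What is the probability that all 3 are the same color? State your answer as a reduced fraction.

7/68

There are C(17,3) = 680 ways to draw 3 chips.
All same color: C(5,3) + C(8,3) + C(4,3) = 10 + 56 + 4 = 70.
Probability = 70/680 = 7/68.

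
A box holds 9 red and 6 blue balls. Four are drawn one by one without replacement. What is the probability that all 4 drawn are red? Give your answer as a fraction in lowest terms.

6/65

Multiply the conditional probabilities at each draw: 9/15 · 8/14 · 7/13 · 6/12 = 3024/32760 = 6/65.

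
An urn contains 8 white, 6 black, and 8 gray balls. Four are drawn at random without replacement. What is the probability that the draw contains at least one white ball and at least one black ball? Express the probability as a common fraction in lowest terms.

There are C(22,4) = 7315 possible draws.
By inclusion-exclusion on the complements, draws missing all white or all black: C(14,4) + C(16,4) − C(8,4) = 1001 + 1820 − 70 = 2751.
So draws with at least one of each: 7315 − 2751 = 4564, probability 4564/7315 = 652/1045.

652/1045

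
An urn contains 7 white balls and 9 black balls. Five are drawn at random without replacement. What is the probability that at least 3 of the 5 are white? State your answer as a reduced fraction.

There are C(16,5) = 4368 ways to choose the 5.
Favorable selections (at least 3 white): C(7,3)·C(9,2) + C(7,4)·C(9,1) + C(7,5)·C(9,0) = 1260 + 315 + 21 = 1596.
Probability = 1596/4368 = 19/52.

19/52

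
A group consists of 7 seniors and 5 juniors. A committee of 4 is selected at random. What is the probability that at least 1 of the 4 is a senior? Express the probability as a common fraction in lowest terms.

98/99

There are C(12,4) = 495 ways to choose the 4.
The complement is all 4 are juniors: C(5,4) = 5.
Probability = 1 − 5/495 = 490/495 = 98/99.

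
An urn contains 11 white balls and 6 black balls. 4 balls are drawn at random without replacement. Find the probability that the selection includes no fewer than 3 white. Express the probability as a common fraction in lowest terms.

Total selections: C(17,4) = 2380.
Favorable selections (no fewer than 3 white): C(11,3)·C(6,1) + C(11,4)·C(6,0) = 990 + 330 = 1320.
Probability = 1320/2380 = 66/119.

66/119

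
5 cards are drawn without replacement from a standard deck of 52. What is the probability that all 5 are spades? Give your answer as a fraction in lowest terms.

33/66640

There are C(52,5) = 2598960 possible 5-card hands.
Hands that are all spades: C(13,5) = 1287.
Probability = 1287/2598960 = 33/66640.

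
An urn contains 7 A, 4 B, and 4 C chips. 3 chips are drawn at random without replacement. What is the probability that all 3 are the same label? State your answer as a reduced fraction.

43/455

There are C(15,3) = 455 ways to draw 3 chips.
All same label: C(7,3) + C(4,3) + C(4,3) = 35 + 4 + 4 = 43.
Probability = 43/455.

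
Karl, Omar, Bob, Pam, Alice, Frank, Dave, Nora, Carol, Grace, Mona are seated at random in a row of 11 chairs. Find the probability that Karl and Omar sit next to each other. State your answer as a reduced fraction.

There are 11! = 39916800 arrangements.
Treat Karl and Omar as a block: 10! arrangements of the blocks × 2 orders within the block = 2·3628800 = 7257600.
Probability = 7257600/39916800 = 2/11.

2/11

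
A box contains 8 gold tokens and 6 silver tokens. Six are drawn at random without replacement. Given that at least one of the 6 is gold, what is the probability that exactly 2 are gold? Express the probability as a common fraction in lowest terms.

210/1501

Work in counts. Selections with at least one gold: C(14,6) − C(6,6) = 3003 − 1 = 3002.
Of those, selections where exactly 2 are gold: C(8,2)·C(6,4) = 28·15 = 420.
Conditional probability = 420/3002 = 210/1501.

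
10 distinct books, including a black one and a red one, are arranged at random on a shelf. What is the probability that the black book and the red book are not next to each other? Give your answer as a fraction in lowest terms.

There are 10! = 3628800 arrangements.
Arrangements with the black book and the red book adjacent: 2·9! = 725760.
So not adjacent: 3628800 − 725760 = 2903040, probability 2903040/3628800 = 4/5.

4/5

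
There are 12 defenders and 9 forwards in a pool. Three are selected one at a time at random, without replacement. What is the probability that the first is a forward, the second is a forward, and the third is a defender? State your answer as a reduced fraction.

Multiply the conditional probabilities at each draw: 9/21 · 8/20 · 12/19 = 864/7980 = 72/665.

72/665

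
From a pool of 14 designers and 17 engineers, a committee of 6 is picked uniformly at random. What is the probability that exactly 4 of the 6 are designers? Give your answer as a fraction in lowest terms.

The sample space is all 6-subsets of the 31: C(31,6) = 736281.
Selections with exactly 4 designers: choose 4 of the 14 designers and 2 of the 17 engineers, C(14,4)·C(17,2) = 1001·136 = 136136.
Probability = 136136/736281 = 1496/8091.

1496/8091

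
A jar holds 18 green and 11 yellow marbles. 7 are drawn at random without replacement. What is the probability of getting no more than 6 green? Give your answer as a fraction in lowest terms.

There are C(29,7) = 1560780 ways to choose the 7.
The complement is exactly 7 green: C(18,7)·C(11,0) = 31824.
Probability = 1 − 31824/1560780 = 1528956/1560780 = 3267/3335.

3267/3335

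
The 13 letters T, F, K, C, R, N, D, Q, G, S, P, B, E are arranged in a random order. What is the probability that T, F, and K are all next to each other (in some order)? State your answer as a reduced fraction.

1/26

There are 13! = 6227020800 arrangements.
Treat the three as one block: 11! placements × 3! orders within the block = 39916800·6 = 239500800.
Probability = 239500800/6227020800 = 1/26.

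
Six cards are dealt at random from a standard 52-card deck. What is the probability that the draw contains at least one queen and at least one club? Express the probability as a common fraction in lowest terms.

6772177/20358520

There are C(52,6) = 20358520 possible draws.
By inclusion-exclusion on the complements, draws missing all queens or all clubs: C(48,6) + C(39,6) − C(36,6) = 12271512 + 3262623 − 1947792 = 13586343.
So draws with at least one of each: 20358520 − 13586343 = 6772177, probability 6772177/20358520.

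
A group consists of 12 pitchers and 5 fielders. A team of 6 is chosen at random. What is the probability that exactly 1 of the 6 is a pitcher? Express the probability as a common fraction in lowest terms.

3/3094

The sample space is all 6-subsets of the 17: C(17,6) = 12376.
Selections with exactly 1 pitcher: choose 1 of the 12 pitchers and 5 of the 5 fielders, C(12,1)·C(5,5) = 12·1 = 12.
Probability = 12/12376 = 3/3094.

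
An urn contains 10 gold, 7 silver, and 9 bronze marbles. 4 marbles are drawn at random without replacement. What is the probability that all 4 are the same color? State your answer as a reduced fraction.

There are C(26,4) = 14950 ways to draw 4 marbles.
All same color: C(10,4) + C(7,4) + C(9,4) = 210 + 35 + 126 = 371.
Probability = 371/14950.

371/14950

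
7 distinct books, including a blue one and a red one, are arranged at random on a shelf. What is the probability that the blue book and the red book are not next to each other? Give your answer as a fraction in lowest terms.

5/7

There are 7! = 5040 arrangements.
Arrangements with the blue book and the red book adjacent: 2·6! = 1440.
So not adjacent: 5040 − 1440 = 3600, probability 3600/5040 = 5/7.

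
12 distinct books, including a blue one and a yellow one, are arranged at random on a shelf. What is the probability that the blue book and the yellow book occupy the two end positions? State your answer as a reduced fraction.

There are 12! = 479001600 arrangements.
Place the blue book and the yellow book at the ends in 2 ways, arrange the remaining 10 in 10! = 3628800 ways: 2·3628800 = 7257600.
Probability = 7257600/479001600 = 1/66.

1/66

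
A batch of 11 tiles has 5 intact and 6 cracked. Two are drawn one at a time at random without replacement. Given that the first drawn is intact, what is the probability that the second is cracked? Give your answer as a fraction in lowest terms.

After removing one intact, 10 remain: 4 intact and 6 cracked.
So the probability the next is cracked is 6/10 = 3/5.

3/5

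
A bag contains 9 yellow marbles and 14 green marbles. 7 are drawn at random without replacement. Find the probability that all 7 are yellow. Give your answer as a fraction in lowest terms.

There are C(23,7) = 245157 possible selections.
Selections with all yellow: C(9,7) = 36.
Probability = 36/245157 = 12/81719.

12/81719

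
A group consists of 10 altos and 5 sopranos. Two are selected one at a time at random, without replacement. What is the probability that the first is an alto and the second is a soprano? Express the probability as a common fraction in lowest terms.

5/21

Multiply the conditional probabilities at each draw: 10/15 · 5/14 = 50/210 = 5/21.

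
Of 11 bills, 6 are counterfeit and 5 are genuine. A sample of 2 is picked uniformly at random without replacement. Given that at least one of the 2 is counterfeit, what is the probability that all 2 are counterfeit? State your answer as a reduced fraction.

1/3

Work in counts. Selections with at least one counterfeit: C(11,2) − C(5,2) = 55 − 10 = 45.
Of those, selections where all 2 are counterfeit: C(6,2) = 15.
Conditional probability = 15/45 = 1/3.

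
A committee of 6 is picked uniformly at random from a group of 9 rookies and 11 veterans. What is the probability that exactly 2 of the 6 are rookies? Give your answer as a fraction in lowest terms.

There are C(20,6) = 38760 ways to choose 6 from 20.
Selections with exactly 2 rookies: choose 2 of the 9 rookies and 4 of the 11 veterans, C(9,2)·C(11,4) = 36·330 = 11880.
Probability = 11880/38760 = 99/323.

99/323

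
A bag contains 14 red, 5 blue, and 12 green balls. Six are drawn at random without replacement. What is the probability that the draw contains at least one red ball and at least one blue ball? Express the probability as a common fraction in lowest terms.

There are C(31,6) = 736281 possible draws.
By inclusion-exclusion on the complements, draws missing all red or all blue: C(17,6) + C(26,6) − C(12,6) = 12376 + 230230 − 924 = 241682.
So draws with at least one of each: 736281 − 241682 = 494599, probability 494599/736281 = 70657/105183.

70657/105183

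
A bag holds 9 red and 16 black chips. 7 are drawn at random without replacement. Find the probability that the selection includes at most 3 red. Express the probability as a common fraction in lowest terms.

There are C(25,7) = 480700 ways to choose the 7.
Favorable selections (at most 3 red): C(9,0)·C(16,7) + C(9,1)·C(16,6) + C(9,2)·C(16,5) + C(9,3)·C(16,4) = 11440 + 72072 + 157248 + 152880 = 393640.
Probability = 393640/480700 = 19682/24035.

19682/24035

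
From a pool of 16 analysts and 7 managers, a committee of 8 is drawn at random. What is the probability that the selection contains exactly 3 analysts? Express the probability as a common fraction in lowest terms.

There are C(23,8) = 490314 ways to choose 8 from 23.
Selections with exactly 3 analysts: choose 3 of the 16 analysts and 5 of the 7 managers, C(16,3)·C(7,5) = 560·21 = 11760.
Probability = 11760/490314 = 1960/81719.

1960/81719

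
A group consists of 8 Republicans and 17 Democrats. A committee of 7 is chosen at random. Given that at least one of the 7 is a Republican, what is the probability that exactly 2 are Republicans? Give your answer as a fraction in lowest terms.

Work in counts. Selections with at least one Republican: C(25,7) − C(17,7) = 480700 − 19448 = 461252.
Of those, selections where exactly 2 are Republicans: C(8,2)·C(17,5) = 28·6188 = 173264.
Conditional probability = 173264/461252 = 43316/115313.

43316/115313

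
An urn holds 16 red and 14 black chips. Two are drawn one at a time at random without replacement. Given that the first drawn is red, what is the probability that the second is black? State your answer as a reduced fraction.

After removing one red, 29 remain: 15 red and 14 black.
So the probability the next is black is 14/29.

14/29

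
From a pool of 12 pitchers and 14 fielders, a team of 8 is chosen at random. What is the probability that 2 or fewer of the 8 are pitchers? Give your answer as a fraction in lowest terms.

Total selections: C(26,8) = 1562275.
Favorable selections (2 or fewer pitchers): C(12,0)·C(14,8) + C(12,1)·C(14,7) + C(12,2)·C(14,6) = 3003 + 41184 + 198198 = 242385.
Probability = 242385/1562275 = 339/2185.

339/2185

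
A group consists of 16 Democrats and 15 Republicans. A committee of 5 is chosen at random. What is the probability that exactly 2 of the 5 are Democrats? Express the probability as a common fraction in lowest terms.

The sample space is all 5-subsets of the 31: C(31,5) = 169911.
Selections with exactly 2 Democrats: choose 2 of the 16 Democrats and 3 of the 15 Republicans, C(16,2)·C(15,3) = 120·455 = 54600.
Probability = 54600/169911 = 2600/8091.

2600/8091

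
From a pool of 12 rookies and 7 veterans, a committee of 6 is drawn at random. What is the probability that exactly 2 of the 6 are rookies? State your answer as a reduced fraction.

The sample space is all 6-subsets of the 19: C(19,6) = 27132.
Selections with exactly 2 rookies: choose 2 of the 12 rookies and 4 of the 7 veterans, C(12,2)·C(7,4) = 66·35 = 2310.
Probability = 2310/27132 = 55/646.

55/646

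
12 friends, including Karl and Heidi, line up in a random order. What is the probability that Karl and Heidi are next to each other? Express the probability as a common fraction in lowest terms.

There are 12! = 479001600 arrangements.
Treat Karl and Heidi as a block: 11! arrangements of the blocks × 2 orders within the block = 2·39916800 = 79833600.
Probability = 79833600/479001600 = 1/6.

1/6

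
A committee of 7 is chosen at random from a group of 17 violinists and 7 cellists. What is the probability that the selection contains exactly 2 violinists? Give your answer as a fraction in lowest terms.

119/14421

Total number of selections: C(24,7) = 346104.
Selections with exactly 2 violinists: choose 2 of the 17 violinists and 5 of the 7 cellists, C(17,2)·C(7,5) = 136·21 = 2856.
Probability = 2856/346104 = 119/14421.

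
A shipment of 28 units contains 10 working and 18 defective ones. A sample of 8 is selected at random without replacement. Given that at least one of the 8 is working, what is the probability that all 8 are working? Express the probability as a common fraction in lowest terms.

5/340483

Work in counts. Selections with at least one working: C(28,8) − C(18,8) = 3108105 − 43758 = 3064347.
Of those, selections where all 8 are working: C(10,8) = 45.
Conditional probability = 45/3064347 = 5/340483.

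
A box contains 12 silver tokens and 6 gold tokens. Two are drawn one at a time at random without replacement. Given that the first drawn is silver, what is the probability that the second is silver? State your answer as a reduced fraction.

11/17

After removing one silver, 17 remain: 11 silver and 6 gold.
So the probability the next is silver is 11/17.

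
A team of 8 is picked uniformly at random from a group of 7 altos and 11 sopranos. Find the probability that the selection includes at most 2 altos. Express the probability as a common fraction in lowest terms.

123/442

There are C(18,8) = 43758 ways to choose the 8.
Favorable selections (at most 2 altos): C(7,0)·C(11,8) + C(7,1)·C(11,7) + C(7,2)·C(11,6) = 165 + 2310 + 9702 = 12177.
Probability = 12177/43758 = 123/442.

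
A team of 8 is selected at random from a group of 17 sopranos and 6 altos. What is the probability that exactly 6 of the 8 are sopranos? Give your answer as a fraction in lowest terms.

There are C(23,8) = 490314 ways to choose 8 from 23.
Selections with exactly 6 sopranos: choose 6 of the 17 sopranos and 2 of the 6 altos, C(17,6)·C(6,2) = 12376·15 = 185640.
Probability = 185640/490314 = 1820/4807.

1820/4807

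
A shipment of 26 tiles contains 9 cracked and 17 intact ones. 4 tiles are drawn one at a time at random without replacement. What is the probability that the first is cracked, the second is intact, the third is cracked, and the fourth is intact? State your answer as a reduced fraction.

408/7475

Multiply the conditional probabilities at each draw: 9/26 · 17/25 · 8/24 · 16/23 = 19584/358800 = 408/7475.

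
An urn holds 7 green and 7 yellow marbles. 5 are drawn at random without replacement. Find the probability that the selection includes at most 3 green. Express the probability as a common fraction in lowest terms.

Total selections: C(14,5) = 2002.
Count the complement (more than 3 green): C(7,4)·C(7,1) + C(7,5)·C(7,0) = 245 + 21 = 266.
Probability = 1 − 266/2002 = 1736/2002 = 124/143.

124/143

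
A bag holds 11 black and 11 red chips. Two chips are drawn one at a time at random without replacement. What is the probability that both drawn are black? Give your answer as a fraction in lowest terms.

Multiply the conditional probabilities at each draw: 11/22 · 10/21 = 110/462 = 5/21.

5/21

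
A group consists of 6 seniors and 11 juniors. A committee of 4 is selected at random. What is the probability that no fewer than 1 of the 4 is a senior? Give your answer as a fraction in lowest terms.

205/238

There are C(17,4) = 2380 ways to choose the 4.
The complement is all 4 are juniors: C(11,4) = 330.
Probability = 1 − 330/2380 = 2050/2380 = 205/238.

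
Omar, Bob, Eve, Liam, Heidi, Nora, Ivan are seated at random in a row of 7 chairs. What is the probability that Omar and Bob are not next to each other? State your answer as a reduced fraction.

5/7

There are 7! = 5040 arrangements.
Arrangements with Omar and Bob adjacent: 2·6! = 1440.
So not adjacent: 5040 − 1440 = 3600, probability 3600/5040 = 5/7.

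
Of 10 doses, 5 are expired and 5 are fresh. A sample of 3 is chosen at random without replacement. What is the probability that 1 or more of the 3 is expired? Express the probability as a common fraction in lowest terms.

Total selections: C(10,3) = 120.
The complement is all 3 are fresh: C(5,3) = 10.
Probability = 1 − 10/120 = 110/120 = 11/12.

11/12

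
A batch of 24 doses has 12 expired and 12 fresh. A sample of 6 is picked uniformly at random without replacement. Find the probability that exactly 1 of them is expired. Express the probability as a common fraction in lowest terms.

Total number of selections: C(24,6) = 134596.
Selections with exactly 1 expired: choose 1 of the 12 expired and 5 of the 12 fresh, C(12,1)·C(12,5) = 12·792 = 9504.
Probability = 9504/134596 = 216/3059.

216/3059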